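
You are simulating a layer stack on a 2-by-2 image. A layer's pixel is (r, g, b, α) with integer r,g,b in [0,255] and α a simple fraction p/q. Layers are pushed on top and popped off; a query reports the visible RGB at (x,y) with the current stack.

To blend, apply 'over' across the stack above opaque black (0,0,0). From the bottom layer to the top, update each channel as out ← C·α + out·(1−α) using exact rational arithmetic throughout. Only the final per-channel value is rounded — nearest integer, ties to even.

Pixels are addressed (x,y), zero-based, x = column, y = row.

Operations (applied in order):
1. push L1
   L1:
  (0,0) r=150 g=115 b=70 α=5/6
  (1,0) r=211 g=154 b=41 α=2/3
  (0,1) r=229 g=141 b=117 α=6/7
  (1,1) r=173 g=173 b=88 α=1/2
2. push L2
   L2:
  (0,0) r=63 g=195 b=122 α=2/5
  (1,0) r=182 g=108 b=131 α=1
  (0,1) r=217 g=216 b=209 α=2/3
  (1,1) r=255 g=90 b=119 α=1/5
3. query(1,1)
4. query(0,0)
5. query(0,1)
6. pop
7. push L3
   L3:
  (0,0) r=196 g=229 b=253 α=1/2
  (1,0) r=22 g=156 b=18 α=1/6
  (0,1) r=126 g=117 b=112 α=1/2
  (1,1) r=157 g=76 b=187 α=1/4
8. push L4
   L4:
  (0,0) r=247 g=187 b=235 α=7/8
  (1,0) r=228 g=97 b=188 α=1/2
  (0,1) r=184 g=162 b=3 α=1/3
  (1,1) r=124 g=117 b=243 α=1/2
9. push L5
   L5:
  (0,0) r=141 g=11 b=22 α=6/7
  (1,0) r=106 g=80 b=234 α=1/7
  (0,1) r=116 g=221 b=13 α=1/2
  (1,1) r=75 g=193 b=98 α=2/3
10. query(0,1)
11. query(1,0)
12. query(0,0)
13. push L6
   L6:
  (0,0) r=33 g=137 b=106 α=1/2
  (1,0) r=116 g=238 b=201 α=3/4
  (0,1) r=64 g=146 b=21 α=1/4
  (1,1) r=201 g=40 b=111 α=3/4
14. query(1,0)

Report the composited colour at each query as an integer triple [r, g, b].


at x=1,y=1 over L1,L2:
after L1 α=1/2: [173/2, 173/2, 44]
after L2 α=1/5: [601/5, 436/5, 59]
→ [120, 87, 59]

(0,0) stack=L1,L2; from [0,0,0]:
L1 α=5/6: [125, 575/6, 175/3]
L2 α=2/5: [501/5, 271/2, 419/5]
→ [100, 136, 84]

at x=0,y=1 over L1,L2:
L1 α=6/7: [1374/7, 846/7, 702/7]
L2 α=2/3: [4412/21, 1290/7, 3628/21]
→ [210, 184, 173]

at x=0,y=1 over L1,L3,L4,L5:
+L1 (α=6/7) → [1374/7, 846/7, 702/7]
+L3 (α=1/2) → [1128/7, 1665/14, 743/7]
+L4 (α=1/3) → [3544/21, 933/7, 1507/21]
+L5 (α=1/2) → [2990/21, 1240/7, 890/21]
= [142, 177, 42]

(1,0) stack=L1,L3,L4,L5; from [0,0,0]:
L1 α=2/3: [422/3, 308/3, 82/3]
L3 α=1/6: [1088/9, 1004/9, 232/9]
L4 α=1/2: [1570/9, 1877/18, 962/9]
L5 α=1/7: [494/3, 2117/21, 2626/21]
→ [165, 101, 125]

(0,0) stack=L1,L3,L4,L5; from [0,0,0]:
L1 α=5/6: [125, 575/6, 175/3]
L3 α=1/2: [321/2, 1949/12, 467/3]
L4 α=7/8: [3779/16, 17657/96, 2701/12]
L5 α=6/7: [17315/112, 23993/672, 4285/84]
= [155, 36, 51]

(1,0) stack=L1,L3,L4,L5,L6; from [0,0,0]:
L1 α=2/3: [422/3, 308/3, 82/3]
L3 α=1/6: [1088/9, 1004/9, 232/9]
L4 α=1/2: [1570/9, 1877/18, 962/9]
L5 α=1/7: [494/3, 2117/21, 2626/21]
L6 α=3/4: [769/6, 17111/84, 15289/84]
= [128, 204, 182]


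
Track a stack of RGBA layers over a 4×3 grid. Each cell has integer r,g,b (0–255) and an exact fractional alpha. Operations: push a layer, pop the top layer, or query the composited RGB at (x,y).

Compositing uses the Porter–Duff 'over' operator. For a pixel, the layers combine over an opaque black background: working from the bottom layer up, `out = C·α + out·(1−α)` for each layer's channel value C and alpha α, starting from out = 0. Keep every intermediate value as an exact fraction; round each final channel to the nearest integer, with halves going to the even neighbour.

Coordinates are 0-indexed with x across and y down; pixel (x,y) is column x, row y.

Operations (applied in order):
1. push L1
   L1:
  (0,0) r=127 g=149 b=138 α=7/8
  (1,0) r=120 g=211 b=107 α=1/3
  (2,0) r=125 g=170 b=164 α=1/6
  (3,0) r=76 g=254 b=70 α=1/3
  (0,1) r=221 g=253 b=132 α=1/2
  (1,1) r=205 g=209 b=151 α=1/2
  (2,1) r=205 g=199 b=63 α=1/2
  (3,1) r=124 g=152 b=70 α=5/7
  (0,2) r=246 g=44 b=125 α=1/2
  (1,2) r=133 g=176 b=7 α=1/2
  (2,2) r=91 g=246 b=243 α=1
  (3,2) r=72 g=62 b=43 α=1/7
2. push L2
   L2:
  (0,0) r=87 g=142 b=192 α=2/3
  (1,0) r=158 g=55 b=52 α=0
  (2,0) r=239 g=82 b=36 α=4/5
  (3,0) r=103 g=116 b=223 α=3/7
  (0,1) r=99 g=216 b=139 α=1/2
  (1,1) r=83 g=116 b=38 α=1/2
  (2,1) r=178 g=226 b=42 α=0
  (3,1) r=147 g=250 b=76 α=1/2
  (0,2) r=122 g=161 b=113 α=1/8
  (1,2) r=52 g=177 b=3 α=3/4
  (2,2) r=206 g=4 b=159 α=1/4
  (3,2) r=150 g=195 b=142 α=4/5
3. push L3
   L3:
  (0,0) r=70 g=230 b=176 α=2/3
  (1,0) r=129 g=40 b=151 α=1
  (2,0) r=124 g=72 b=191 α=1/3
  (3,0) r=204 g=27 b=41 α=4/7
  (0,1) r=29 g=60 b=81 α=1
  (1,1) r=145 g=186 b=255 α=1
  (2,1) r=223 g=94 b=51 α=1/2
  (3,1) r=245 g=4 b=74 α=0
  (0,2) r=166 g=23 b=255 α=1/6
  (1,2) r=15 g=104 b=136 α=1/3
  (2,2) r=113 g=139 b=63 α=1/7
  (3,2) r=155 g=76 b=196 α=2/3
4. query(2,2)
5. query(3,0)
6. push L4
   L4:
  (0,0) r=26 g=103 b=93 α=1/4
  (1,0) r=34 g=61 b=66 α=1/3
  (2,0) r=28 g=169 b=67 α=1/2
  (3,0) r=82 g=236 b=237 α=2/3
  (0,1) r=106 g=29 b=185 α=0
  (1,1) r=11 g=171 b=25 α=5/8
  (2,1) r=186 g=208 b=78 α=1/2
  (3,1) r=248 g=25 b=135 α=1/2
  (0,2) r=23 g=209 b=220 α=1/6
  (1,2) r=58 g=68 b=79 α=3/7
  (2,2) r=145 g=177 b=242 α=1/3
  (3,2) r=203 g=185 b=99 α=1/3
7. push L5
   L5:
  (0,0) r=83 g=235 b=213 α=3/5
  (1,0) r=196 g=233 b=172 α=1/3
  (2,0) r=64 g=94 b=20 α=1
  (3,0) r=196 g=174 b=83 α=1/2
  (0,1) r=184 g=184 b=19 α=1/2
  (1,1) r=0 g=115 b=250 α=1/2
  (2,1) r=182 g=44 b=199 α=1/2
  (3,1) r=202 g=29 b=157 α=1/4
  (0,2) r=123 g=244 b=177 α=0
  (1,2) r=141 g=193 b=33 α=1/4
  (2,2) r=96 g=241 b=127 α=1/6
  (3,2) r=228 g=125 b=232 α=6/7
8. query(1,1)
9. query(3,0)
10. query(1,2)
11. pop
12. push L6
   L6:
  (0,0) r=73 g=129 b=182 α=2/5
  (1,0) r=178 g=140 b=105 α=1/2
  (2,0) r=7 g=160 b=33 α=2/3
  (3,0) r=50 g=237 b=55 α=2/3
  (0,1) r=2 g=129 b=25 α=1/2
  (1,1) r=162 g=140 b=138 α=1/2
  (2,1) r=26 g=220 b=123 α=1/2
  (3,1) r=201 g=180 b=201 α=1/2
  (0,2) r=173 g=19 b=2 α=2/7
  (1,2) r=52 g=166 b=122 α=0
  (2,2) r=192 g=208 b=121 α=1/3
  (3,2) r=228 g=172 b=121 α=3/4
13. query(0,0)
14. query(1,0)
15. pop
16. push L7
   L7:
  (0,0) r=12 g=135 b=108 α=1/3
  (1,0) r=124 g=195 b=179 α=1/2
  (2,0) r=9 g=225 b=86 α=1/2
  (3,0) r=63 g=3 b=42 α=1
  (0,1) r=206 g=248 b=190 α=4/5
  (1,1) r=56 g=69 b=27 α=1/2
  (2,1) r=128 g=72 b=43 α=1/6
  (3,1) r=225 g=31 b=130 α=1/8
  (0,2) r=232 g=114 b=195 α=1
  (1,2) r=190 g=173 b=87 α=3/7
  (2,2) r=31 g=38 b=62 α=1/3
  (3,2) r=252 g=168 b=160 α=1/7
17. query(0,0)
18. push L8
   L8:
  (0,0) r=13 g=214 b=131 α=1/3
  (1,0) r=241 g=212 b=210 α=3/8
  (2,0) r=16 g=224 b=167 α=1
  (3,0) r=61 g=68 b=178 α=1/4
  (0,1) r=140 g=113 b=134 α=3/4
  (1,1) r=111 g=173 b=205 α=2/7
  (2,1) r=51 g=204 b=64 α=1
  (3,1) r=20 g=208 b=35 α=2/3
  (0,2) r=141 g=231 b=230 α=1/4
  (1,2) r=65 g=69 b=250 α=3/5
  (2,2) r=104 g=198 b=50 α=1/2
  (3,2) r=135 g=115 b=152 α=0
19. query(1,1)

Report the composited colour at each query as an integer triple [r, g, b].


query (2,2) [L1,L2,L3] — begin 0,0,0
+L1 (α=1) → [91, 246, 243]
+L2 (α=1/4) → [479/4, 371/2, 222]
+L3 (α=1/7) → [1663/14, 1252/7, 1395/7]
= [119, 179, 199]

(3,0) stack=L1,L2,L3; from [0,0,0]:
+L1 (α=1/3) → [76/3, 254/3, 70/3]
+L2 (α=3/7) → [1231/21, 2060/21, 2287/21]
+L3 (α=4/7) → [6943/49, 2816/49, 3435/49]
= [142, 57, 70]

at x=1,y=1 over L1,L2,L3,L4,L5:
L1 α=1/2: [205/2, 209/2, 151/2]
L2 α=1/2: [371/4, 441/4, 227/4]
L3 α=1: [145, 186, 255]
L4 α=5/8: [245/4, 1413/8, 445/4]
L5 α=1/2: [245/8, 2333/16, 1445/8]
rounded: [31, 146, 181]

(3,0) stack=L1,L2,L3,L4,L5; from [0,0,0]:
L1 α=1/3: [76/3, 254/3, 70/3]
L2 α=3/7: [1231/21, 2060/21, 2287/21]
L3 α=4/7: [6943/49, 2816/49, 3435/49]
L4 α=2/3: [4993/49, 8648/49, 8887/49]
L5 α=1/2: [14597/98, 8587/49, 6477/49]
= [149, 175, 132]

query (1,2) [L1,L2,L3,L4,L5] — begin 0,0,0
L1 α=1/2: [133/2, 88, 7/2]
L2 α=3/4: [445/8, 619/4, 25/8]
L3 α=1/3: [505/12, 827/6, 569/12]
L4 α=3/7: [1027/21, 2266/21, 1280/21]
L5 α=1/4: [1007/14, 3617/28, 1511/28]
rounded: [72, 129, 54]

query (0,0) [L1,L2,L3,L4,L6] — begin 0,0,0
after L1 α=7/8: [889/8, 1043/8, 483/4]
after L2 α=2/3: [2281/24, 1105/8, 673/4]
after L3 α=2/3: [5641/72, 1595/8, 2081/12]
after L4 α=1/4: [6265/96, 5609/32, 2453/16]
after L6 α=2/5: [10937/160, 25083/160, 13183/80]
→ [68, 157, 165]

(1,0) stack=L1,L2,L3,L4,L6; from [0,0,0]:
L1 α=1/3: [40, 211/3, 107/3]
L2 α=0: [40, 211/3, 107/3]
L3 α=1: [129, 40, 151]
L4 α=1/3: [292/3, 47, 368/3]
L6 α=1/2: [413/3, 187/2, 683/6]
→ [138, 94, 114]

(0,0) stack=L1,L2,L3,L4,L7; from [0,0,0]:
+L1 (α=7/8) → [889/8, 1043/8, 483/4]
+L2 (α=2/3) → [2281/24, 1105/8, 673/4]
+L3 (α=2/3) → [5641/72, 1595/8, 2081/12]
+L4 (α=1/4) → [6265/96, 5609/32, 2453/16]
+L7 (α=1/3) → [6841/144, 7769/48, 3317/24]
→ [48, 162, 138]

query (1,1) [L1,L2,L3,L4,L7,L8] — begin 0,0,0
+L1 (α=1/2) → [205/2, 209/2, 151/2]
+L2 (α=1/2) → [371/4, 441/4, 227/4]
+L3 (α=1) → [145, 186, 255]
+L4 (α=5/8) → [245/4, 1413/8, 445/4]
+L7 (α=1/2) → [469/8, 1965/16, 553/8]
+L8 (α=2/7) → [4121/56, 15361/112, 6045/56]
→ [74, 137, 108]


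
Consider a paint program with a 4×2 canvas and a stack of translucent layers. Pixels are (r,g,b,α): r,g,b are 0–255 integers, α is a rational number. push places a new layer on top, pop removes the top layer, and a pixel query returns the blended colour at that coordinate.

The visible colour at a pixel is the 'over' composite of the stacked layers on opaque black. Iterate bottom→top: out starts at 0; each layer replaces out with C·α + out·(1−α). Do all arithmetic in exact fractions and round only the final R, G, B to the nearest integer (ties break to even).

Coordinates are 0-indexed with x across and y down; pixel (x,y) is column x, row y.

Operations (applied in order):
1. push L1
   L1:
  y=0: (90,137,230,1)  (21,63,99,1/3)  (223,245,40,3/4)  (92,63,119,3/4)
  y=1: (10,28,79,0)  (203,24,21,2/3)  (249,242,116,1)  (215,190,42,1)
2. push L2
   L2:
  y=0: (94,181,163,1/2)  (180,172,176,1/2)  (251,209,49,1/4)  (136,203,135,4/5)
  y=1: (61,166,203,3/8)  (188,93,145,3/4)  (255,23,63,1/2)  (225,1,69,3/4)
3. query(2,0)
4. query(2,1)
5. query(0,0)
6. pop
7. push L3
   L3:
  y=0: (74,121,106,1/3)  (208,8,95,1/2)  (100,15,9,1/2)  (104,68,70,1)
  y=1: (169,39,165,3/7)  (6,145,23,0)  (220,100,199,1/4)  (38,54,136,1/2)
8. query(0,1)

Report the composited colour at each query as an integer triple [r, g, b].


(2,0) stack=L1,L2; from [0,0,0]:
after L1 α=3/4: [669/4, 735/4, 30]
after L2 α=1/4: [3011/16, 3041/16, 139/4]
→ [188, 190, 35]

at x=2,y=1 over L1,L2:
after L1 α=1: [249, 242, 116]
after L2 α=1/2: [252, 265/2, 179/2]
= [252, 132, 90]

(0,0) stack=L1,L2; from [0,0,0]:
+L1 (α=1) → [90, 137, 230]
+L2 (α=1/2) → [92, 159, 393/2]
→ [92, 159, 196]

query (0,1) [L1,L3] — begin 0,0,0
+L1 (α=0) → [0, 0, 0]
+L3 (α=3/7) → [507/7, 117/7, 495/7]
rounded: [72, 17, 71]


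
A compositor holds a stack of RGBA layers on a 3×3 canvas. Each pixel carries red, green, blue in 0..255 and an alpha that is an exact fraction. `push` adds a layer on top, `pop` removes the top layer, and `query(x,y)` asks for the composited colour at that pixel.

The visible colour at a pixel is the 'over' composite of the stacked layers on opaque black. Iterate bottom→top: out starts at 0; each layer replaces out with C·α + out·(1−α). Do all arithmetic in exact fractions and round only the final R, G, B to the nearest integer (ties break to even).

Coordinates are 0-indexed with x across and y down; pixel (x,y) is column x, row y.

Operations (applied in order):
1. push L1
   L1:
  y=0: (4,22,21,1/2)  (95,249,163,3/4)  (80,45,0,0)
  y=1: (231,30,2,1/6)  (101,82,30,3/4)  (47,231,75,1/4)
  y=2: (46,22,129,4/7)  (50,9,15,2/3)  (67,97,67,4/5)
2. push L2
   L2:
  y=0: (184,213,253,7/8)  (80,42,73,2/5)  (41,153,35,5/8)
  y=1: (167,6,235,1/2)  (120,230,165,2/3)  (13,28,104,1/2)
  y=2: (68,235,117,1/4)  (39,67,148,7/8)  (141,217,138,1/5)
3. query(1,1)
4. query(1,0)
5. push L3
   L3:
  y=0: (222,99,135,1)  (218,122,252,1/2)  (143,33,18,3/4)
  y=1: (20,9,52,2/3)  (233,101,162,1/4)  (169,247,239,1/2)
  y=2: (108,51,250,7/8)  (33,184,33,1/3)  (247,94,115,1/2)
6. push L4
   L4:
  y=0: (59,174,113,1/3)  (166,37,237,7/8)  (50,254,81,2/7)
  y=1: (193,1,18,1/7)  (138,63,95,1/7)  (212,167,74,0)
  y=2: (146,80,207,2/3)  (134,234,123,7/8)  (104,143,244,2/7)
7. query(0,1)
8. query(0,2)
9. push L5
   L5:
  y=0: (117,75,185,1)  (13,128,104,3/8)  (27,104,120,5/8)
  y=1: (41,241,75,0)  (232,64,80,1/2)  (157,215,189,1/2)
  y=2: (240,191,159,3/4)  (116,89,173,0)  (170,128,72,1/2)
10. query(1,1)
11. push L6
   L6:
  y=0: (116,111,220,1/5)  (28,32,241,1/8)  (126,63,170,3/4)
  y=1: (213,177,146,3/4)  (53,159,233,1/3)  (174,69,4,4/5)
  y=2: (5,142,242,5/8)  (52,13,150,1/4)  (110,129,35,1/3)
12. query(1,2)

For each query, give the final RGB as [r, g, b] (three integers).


(1,1) stack=L1,L2; from [0,0,0]:
after L1 α=3/4: [303/4, 123/2, 45/2]
after L2 α=2/3: [421/4, 1043/6, 235/2]
rounded: [105, 174, 118]

(1,0) stack=L1,L2; from [0,0,0]:
after L1 α=3/4: [285/4, 747/4, 489/4]
after L2 α=2/5: [299/4, 2577/20, 2051/20]
→ [75, 129, 103]

at x=0,y=1 over L1,L2,L3,L4:
after L1 α=1/6: [77/2, 5, 1/3]
after L2 α=1/2: [411/4, 11/2, 353/3]
after L3 α=2/3: [571/12, 47/6, 665/9]
after L4 α=1/7: [957/14, 48/7, 1384/21]
→ [68, 7, 66]

(0,2) stack=L1,L2,L3,L4; from [0,0,0]:
+L1 (α=4/7) → [184/7, 88/7, 516/7]
+L2 (α=1/4) → [257/7, 1909/28, 2367/28]
+L3 (α=7/8) → [5549/56, 11905/224, 51367/224]
+L4 (α=2/3) → [21901/168, 15915/224, 144103/672]
→ [130, 71, 214]

(1,1) stack=L1,L2,L3,L4,L5; from [0,0,0]:
L1 α=3/4: [303/4, 123/2, 45/2]
L2 α=2/3: [421/4, 1043/6, 235/2]
L3 α=1/4: [2195/16, 1245/8, 1029/8]
L4 α=1/7: [7689/56, 3987/28, 3467/28]
L5 α=1/2: [20681/112, 5779/56, 5707/56]
→ [185, 103, 102]

(1,2) stack=L1,L2,L3,L4,L5,L6; from [0,0,0]:
+L1 (α=2/3) → [100/3, 6, 10]
+L2 (α=7/8) → [919/24, 475/8, 523/4]
+L3 (α=1/3) → [1315/36, 1211/12, 589/6]
+L4 (α=7/8) → [35083/288, 20867/96, 5755/48]
+L5 (α=0) → [35083/288, 20867/96, 5755/48]
+L6 (α=1/4) → [40075/384, 21283/128, 8155/64]
→ [104, 166, 127]


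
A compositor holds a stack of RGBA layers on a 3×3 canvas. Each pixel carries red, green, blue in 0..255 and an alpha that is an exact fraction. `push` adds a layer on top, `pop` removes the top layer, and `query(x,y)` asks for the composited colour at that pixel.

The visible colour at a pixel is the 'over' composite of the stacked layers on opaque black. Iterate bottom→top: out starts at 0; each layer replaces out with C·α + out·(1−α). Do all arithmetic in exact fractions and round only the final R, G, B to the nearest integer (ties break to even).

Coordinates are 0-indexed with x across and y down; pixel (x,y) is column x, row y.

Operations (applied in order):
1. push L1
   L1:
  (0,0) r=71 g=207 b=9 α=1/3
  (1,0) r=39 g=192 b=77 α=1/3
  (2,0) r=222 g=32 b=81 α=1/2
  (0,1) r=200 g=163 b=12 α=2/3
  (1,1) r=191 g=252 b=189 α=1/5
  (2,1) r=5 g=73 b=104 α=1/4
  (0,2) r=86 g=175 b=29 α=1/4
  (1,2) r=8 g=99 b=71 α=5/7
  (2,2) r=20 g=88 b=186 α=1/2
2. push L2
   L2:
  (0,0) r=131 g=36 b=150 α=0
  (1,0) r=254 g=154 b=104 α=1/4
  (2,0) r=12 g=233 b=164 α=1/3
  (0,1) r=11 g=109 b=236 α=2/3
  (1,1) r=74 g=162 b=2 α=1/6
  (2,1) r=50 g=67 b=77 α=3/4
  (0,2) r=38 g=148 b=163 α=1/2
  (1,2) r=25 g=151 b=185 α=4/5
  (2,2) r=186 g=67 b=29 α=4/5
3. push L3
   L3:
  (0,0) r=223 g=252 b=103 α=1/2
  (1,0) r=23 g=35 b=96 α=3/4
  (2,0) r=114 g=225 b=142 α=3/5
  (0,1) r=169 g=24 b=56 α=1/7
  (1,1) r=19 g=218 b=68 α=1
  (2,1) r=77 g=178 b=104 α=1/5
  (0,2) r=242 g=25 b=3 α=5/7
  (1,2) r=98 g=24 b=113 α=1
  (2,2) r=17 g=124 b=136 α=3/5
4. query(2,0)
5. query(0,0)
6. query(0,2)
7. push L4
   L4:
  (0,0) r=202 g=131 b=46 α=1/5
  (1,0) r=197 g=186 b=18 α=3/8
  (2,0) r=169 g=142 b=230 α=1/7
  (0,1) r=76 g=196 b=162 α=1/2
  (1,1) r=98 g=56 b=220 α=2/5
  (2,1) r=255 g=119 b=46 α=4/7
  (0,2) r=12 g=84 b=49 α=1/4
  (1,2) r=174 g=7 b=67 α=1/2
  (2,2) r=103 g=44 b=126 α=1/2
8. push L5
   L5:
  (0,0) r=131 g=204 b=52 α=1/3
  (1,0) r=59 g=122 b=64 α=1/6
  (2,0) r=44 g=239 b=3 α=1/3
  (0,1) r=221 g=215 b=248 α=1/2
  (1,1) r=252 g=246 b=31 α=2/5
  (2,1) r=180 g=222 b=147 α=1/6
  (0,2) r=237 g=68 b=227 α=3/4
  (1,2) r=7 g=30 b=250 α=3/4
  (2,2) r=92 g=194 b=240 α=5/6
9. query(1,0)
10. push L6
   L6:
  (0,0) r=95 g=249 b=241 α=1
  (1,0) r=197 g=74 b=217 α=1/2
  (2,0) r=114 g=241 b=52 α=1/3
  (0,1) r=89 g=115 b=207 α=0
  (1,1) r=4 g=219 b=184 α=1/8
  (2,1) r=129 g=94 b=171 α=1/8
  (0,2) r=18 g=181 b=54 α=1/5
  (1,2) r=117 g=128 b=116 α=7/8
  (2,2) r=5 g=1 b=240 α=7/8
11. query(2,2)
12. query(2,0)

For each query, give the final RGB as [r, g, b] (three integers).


query (2,0) [L1,L2,L3] — begin 0,0,0
+L1 (α=1/2) → [111, 16, 81/2]
+L2 (α=1/3) → [78, 265/3, 245/3]
+L3 (α=3/5) → [498/5, 511/3, 1768/15]
→ [100, 170, 118]

(0,0) stack=L1,L2,L3; from [0,0,0]:
L1 α=1/3: [71/3, 69, 3]
L2 α=0: [71/3, 69, 3]
L3 α=1/2: [370/3, 321/2, 53]
→ [123, 160, 53]

at x=0,y=2 over L1,L2,L3:
L1 α=1/4: [43/2, 175/4, 29/4]
L2 α=1/2: [119/4, 767/8, 681/8]
L3 α=5/7: [2539/14, 181/4, 741/28]
= [181, 45, 26]

query (1,0) [L1,L2,L3,L4,L5] — begin 0,0,0
after L1 α=1/3: [13, 64, 77/3]
after L2 α=1/4: [293/4, 173/2, 181/4]
after L3 α=3/4: [569/16, 383/8, 1333/16]
after L4 α=3/8: [12301/128, 6379/64, 7529/128]
after L5 α=1/6: [23019/256, 39703/384, 15279/256]
= [90, 103, 60]

(2,2) stack=L1,L2,L3,L4,L5,L6; from [0,0,0]:
after L1 α=1/2: [10, 44, 93]
after L2 α=4/5: [754/5, 312/5, 209/5]
after L3 α=3/5: [1763/25, 2484/25, 2458/25]
after L4 α=1/2: [2169/25, 1792/25, 2804/25]
after L5 α=5/6: [13669/150, 13021/75, 16402/75]
after L6 α=7/8: [18919/1200, 6773/300, 71201/300]
rounded: [16, 23, 237]

(2,0) stack=L1,L2,L3,L4,L5,L6; from [0,0,0]:
+L1 (α=1/2) → [111, 16, 81/2]
+L2 (α=1/3) → [78, 265/3, 245/3]
+L3 (α=3/5) → [498/5, 511/3, 1768/15]
+L4 (α=1/7) → [3833/35, 1164/7, 4686/35]
+L5 (α=1/3) → [9206/105, 4001/21, 3159/35]
+L6 (α=1/3) → [30382/315, 13063/63, 8138/105]
= [96, 207, 78]


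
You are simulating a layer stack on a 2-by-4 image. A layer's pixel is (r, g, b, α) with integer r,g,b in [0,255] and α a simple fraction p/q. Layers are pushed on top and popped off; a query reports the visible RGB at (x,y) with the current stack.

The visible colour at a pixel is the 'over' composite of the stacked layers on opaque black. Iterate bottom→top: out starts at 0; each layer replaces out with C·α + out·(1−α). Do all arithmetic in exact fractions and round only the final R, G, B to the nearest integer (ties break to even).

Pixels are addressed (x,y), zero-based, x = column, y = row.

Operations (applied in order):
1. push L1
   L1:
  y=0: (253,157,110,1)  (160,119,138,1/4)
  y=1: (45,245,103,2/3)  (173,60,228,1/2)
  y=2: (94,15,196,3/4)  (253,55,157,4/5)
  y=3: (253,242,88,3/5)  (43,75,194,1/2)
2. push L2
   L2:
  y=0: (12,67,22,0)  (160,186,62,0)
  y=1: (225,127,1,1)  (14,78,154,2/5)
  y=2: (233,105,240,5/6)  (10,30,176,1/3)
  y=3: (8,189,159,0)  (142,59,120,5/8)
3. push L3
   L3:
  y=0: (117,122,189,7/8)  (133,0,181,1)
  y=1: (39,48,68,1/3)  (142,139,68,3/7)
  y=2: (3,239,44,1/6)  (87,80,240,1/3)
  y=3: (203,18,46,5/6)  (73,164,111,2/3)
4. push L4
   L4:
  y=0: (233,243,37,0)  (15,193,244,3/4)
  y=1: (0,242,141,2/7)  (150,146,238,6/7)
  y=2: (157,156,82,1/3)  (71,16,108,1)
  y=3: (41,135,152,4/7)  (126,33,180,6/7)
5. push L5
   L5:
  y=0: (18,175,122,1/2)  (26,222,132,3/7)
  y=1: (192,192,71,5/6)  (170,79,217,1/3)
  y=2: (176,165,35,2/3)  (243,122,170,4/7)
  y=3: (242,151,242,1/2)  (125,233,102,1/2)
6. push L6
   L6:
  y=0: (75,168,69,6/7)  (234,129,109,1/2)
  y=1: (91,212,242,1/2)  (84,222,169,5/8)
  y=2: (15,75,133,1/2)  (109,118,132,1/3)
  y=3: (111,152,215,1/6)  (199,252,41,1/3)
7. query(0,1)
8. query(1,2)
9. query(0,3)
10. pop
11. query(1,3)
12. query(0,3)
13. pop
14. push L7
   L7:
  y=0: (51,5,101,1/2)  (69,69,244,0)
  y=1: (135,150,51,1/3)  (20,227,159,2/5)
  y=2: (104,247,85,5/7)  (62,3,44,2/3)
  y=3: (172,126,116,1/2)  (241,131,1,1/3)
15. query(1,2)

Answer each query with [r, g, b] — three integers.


query (0,1) [L1,L2,L3,L4,L5,L6] — begin 0,0,0
L1 α=2/3: [30, 490/3, 206/3]
L2 α=1: [225, 127, 1]
L3 α=1/3: [163, 302/3, 70/3]
L4 α=2/7: [815/7, 2962/21, 1196/21]
L5 α=5/6: [7535/42, 11561/63, 8651/126]
L6 α=1/2: [11357/84, 24917/126, 39143/252]
→ [135, 198, 155]

at x=1,y=2 over L1,L2,L3,L4,L5,L6:
L1 α=4/5: [1012/5, 44, 628/5]
L2 α=1/3: [2074/15, 118/3, 712/5]
L3 α=1/3: [5453/45, 476/9, 2624/15]
L4 α=1: [71, 16, 108]
L5 α=4/7: [1185/7, 536/7, 1004/7]
L6 α=1/3: [3133/21, 1898/21, 2932/21]
= [149, 90, 140]

(0,3) stack=L1,L2,L3,L4,L5,L6; from [0,0,0]:
L1 α=3/5: [759/5, 726/5, 264/5]
L2 α=0: [759/5, 726/5, 264/5]
L3 α=5/6: [2917/15, 196/5, 707/15]
L4 α=4/7: [3737/35, 3288/35, 3747/35]
L5 α=1/2: [12207/70, 8573/70, 12217/70]
L6 α=1/6: [4587/28, 3567/28, 15227/84]
→ [164, 127, 181]

at x=1,y=3 over L1,L2,L3,L4,L5:
L1 α=1/2: [43/2, 75/2, 97]
L2 α=5/8: [1549/16, 815/16, 891/8]
L3 α=2/3: [1295/16, 2021/16, 889/8]
L4 α=6/7: [1913/16, 5189/112, 9529/56]
L5 α=1/2: [3913/32, 31285/224, 15241/112]
= [122, 140, 136]

at x=0,y=3 over L1,L2,L3,L4,L5:
after L1 α=3/5: [759/5, 726/5, 264/5]
after L2 α=0: [759/5, 726/5, 264/5]
after L3 α=5/6: [2917/15, 196/5, 707/15]
after L4 α=4/7: [3737/35, 3288/35, 3747/35]
after L5 α=1/2: [12207/70, 8573/70, 12217/70]
= [174, 122, 175]

at x=1,y=2 over L1,L2,L3,L4,L7:
+L1 (α=4/5) → [1012/5, 44, 628/5]
+L2 (α=1/3) → [2074/15, 118/3, 712/5]
+L3 (α=1/3) → [5453/45, 476/9, 2624/15]
+L4 (α=1) → [71, 16, 108]
+L7 (α=2/3) → [65, 22/3, 196/3]
= [65, 7, 65]


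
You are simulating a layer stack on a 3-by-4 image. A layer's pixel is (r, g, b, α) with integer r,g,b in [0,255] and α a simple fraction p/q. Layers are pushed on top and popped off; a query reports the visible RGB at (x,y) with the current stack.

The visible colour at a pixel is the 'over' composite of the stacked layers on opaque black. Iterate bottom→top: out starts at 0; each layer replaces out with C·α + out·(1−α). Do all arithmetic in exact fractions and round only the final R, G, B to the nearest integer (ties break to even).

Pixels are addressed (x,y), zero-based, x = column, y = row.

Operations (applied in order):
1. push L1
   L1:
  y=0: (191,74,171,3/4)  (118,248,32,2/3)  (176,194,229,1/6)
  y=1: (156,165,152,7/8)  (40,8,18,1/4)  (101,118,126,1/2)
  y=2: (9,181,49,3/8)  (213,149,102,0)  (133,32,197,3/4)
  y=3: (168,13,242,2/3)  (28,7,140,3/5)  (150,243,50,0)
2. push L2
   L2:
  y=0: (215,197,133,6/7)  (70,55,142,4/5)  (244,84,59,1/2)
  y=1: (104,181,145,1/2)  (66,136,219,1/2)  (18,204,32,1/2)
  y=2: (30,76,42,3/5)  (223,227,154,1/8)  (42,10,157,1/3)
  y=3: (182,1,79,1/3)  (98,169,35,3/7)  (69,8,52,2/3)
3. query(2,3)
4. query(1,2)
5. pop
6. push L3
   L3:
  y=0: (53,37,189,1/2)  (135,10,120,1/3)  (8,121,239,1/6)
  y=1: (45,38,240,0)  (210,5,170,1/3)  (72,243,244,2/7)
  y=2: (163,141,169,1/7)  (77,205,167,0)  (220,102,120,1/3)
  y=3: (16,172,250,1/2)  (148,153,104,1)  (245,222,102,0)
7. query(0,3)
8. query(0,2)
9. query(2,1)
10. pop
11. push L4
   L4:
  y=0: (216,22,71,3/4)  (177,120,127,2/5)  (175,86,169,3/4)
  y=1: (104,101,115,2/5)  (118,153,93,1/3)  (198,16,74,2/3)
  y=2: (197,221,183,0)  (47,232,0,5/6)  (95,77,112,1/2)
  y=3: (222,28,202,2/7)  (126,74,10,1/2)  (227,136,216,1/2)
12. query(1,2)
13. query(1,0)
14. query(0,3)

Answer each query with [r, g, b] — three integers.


at x=2,y=3 over L1,L2:
L1 α=0: [0, 0, 0]
L2 α=2/3: [46, 16/3, 104/3]
→ [46, 5, 35]

query (1,2) [L1,L2] — begin 0,0,0
after L1 α=0: [0, 0, 0]
after L2 α=1/8: [223/8, 227/8, 77/4]
→ [28, 28, 19]

at x=0,y=3 over L1,L3:
+L1 (α=2/3) → [112, 26/3, 484/3]
+L3 (α=1/2) → [64, 271/3, 617/3]
→ [64, 90, 206]

(0,2) stack=L1,L3; from [0,0,0]:
+L1 (α=3/8) → [27/8, 543/8, 147/8]
+L3 (α=1/7) → [733/28, 2193/28, 1117/28]
→ [26, 78, 40]

query (2,1) [L1,L3] — begin 0,0,0
L1 α=1/2: [101/2, 59, 63]
L3 α=2/7: [793/14, 781/7, 803/7]
rounded: [57, 112, 115]

(1,2) stack=L1,L4; from [0,0,0]:
after L1 α=0: [0, 0, 0]
after L4 α=5/6: [235/6, 580/3, 0]
= [39, 193, 0]

at x=1,y=0 over L1,L4:
L1 α=2/3: [236/3, 496/3, 64/3]
L4 α=2/5: [118, 736/5, 318/5]
rounded: [118, 147, 64]

at x=0,y=3 over L1,L4:
after L1 α=2/3: [112, 26/3, 484/3]
after L4 α=2/7: [1004/7, 298/21, 3632/21]
→ [143, 14, 173]


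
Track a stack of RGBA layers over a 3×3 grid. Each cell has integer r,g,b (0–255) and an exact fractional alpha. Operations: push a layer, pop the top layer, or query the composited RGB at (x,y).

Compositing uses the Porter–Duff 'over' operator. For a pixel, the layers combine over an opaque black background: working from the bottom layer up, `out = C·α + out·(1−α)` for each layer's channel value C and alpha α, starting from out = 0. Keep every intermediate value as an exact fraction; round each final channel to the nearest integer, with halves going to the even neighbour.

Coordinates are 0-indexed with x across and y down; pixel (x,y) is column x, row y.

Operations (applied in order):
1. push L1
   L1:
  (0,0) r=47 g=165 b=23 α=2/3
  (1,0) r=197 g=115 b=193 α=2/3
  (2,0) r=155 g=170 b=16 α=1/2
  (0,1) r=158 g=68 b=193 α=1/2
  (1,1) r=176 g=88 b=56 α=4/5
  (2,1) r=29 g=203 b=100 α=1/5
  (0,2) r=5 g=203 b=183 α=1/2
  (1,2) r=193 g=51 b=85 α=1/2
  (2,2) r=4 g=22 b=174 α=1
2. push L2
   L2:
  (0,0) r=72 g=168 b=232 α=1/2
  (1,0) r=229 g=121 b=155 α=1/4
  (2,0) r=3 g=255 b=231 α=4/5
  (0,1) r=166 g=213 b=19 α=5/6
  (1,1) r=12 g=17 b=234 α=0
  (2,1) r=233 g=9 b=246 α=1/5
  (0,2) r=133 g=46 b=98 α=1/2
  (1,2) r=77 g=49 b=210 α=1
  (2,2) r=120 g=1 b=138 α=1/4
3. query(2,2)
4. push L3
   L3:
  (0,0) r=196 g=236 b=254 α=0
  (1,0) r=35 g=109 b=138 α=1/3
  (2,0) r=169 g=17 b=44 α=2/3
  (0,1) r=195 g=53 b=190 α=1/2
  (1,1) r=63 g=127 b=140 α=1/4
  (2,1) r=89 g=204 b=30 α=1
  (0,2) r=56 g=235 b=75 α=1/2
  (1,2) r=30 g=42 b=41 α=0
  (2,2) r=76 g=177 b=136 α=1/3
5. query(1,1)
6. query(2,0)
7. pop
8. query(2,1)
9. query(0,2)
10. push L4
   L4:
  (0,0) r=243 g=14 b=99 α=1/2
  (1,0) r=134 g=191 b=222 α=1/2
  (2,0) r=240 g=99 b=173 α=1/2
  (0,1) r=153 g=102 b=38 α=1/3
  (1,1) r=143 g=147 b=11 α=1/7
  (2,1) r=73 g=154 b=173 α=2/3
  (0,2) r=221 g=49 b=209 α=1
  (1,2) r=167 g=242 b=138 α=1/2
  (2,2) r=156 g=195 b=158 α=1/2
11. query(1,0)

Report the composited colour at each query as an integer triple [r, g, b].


at x=2,y=2 over L1,L2:
+L1 (α=1) → [4, 22, 174]
+L2 (α=1/4) → [33, 67/4, 165]
rounded: [33, 17, 165]

(1,1) stack=L1,L2,L3; from [0,0,0]:
L1 α=4/5: [704/5, 352/5, 224/5]
L2 α=0: [704/5, 352/5, 224/5]
L3 α=1/4: [2427/20, 1691/20, 343/5]
→ [121, 85, 69]

(2,0) stack=L1,L2,L3; from [0,0,0]:
L1 α=1/2: [155/2, 85, 8]
L2 α=4/5: [179/10, 221, 932/5]
L3 α=2/3: [3559/30, 85, 1372/15]
→ [119, 85, 91]

(2,1) stack=L1,L2; from [0,0,0]:
L1 α=1/5: [29/5, 203/5, 20]
L2 α=1/5: [1281/25, 857/25, 326/5]
rounded: [51, 34, 65]

at x=0,y=2 over L1,L2:
L1 α=1/2: [5/2, 203/2, 183/2]
L2 α=1/2: [271/4, 295/4, 379/4]
= [68, 74, 95]

at x=1,y=0 over L1,L2,L4:
L1 α=2/3: [394/3, 230/3, 386/3]
L2 α=1/4: [623/4, 351/4, 541/4]
L4 α=1/2: [1159/8, 1115/8, 1429/8]
→ [145, 139, 179]


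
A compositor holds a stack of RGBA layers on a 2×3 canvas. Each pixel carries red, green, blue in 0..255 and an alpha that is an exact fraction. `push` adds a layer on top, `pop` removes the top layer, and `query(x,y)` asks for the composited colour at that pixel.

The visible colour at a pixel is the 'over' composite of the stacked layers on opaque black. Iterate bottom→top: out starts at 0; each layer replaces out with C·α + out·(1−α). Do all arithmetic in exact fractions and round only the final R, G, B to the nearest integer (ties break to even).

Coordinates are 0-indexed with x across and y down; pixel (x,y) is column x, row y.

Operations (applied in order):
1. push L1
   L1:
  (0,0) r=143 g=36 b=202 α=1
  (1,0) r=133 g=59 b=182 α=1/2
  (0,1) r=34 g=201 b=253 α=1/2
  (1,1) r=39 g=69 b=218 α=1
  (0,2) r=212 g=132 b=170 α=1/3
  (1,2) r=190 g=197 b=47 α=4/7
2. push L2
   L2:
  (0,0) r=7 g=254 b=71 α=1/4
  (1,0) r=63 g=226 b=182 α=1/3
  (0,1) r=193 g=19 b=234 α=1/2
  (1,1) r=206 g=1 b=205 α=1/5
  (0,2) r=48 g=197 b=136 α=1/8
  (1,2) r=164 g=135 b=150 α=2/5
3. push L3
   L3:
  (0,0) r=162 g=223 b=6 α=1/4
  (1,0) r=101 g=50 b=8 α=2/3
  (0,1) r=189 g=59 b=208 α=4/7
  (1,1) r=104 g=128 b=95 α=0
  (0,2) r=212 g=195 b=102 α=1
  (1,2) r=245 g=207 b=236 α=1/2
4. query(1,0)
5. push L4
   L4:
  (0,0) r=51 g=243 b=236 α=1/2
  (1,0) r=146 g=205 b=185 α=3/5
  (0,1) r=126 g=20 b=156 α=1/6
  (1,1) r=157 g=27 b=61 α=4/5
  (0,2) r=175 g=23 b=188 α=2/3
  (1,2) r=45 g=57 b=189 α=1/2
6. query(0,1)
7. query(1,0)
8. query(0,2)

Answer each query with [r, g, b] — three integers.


(1,0) stack=L1,L2,L3; from [0,0,0]:
L1 α=1/2: [133/2, 59/2, 91]
L2 α=1/3: [196/3, 95, 364/3]
L3 α=2/3: [802/9, 65, 412/9]
= [89, 65, 46]

(0,1) stack=L1,L2,L3,L4; from [0,0,0]:
L1 α=1/2: [17, 201/2, 253/2]
L2 α=1/2: [105, 239/4, 721/4]
L3 α=4/7: [153, 1661/28, 5491/28]
L4 α=1/6: [297/2, 2955/56, 31823/168]
rounded: [148, 53, 189]

query (1,0) [L1,L2,L3,L4] — begin 0,0,0
after L1 α=1/2: [133/2, 59/2, 91]
after L2 α=1/3: [196/3, 95, 364/3]
after L3 α=2/3: [802/9, 65, 412/9]
after L4 α=3/5: [5546/45, 149, 5819/45]
= [123, 149, 129]

query (0,2) [L1,L2,L3,L4] — begin 0,0,0
after L1 α=1/3: [212/3, 44, 170/3]
after L2 α=1/8: [407/6, 505/8, 799/12]
after L3 α=1: [212, 195, 102]
after L4 α=2/3: [562/3, 241/3, 478/3]
→ [187, 80, 159]


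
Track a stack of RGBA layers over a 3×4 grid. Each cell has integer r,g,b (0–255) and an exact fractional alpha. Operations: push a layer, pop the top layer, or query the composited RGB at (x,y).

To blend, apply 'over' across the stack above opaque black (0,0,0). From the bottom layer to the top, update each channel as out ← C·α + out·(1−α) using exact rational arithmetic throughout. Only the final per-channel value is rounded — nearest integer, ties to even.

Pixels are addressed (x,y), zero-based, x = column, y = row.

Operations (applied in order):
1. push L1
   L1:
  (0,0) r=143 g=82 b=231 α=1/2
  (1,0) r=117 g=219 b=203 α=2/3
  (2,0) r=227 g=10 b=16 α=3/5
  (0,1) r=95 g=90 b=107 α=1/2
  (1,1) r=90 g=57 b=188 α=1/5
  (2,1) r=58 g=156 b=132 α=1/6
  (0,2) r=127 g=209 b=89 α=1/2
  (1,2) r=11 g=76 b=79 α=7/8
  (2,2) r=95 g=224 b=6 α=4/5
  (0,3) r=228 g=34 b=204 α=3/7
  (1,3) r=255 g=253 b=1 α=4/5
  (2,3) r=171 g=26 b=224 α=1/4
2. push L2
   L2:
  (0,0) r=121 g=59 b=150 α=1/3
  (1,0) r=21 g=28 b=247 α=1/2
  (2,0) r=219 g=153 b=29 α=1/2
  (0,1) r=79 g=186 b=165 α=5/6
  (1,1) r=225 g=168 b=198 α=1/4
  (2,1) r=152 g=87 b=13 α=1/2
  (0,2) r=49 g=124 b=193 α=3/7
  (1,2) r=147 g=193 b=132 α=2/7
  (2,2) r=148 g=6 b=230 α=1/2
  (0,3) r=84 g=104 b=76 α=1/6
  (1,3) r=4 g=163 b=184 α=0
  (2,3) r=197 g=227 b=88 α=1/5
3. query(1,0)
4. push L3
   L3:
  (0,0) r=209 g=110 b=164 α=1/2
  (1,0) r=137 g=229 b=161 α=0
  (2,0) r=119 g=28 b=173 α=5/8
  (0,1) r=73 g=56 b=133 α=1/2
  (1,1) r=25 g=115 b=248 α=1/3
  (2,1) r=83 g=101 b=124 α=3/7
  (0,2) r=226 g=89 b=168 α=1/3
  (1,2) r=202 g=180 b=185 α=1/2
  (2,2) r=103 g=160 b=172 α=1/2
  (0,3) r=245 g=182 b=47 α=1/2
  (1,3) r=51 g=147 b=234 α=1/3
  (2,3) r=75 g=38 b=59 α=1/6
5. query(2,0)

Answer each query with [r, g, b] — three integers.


query (1,0) [L1,L2] — begin 0,0,0
+L1 (α=2/3) → [78, 146, 406/3]
+L2 (α=1/2) → [99/2, 87, 1147/6]
rounded: [50, 87, 191]

query (2,0) [L1,L2,L3] — begin 0,0,0
L1 α=3/5: [681/5, 6, 48/5]
L2 α=1/2: [888/5, 159/2, 193/10]
L3 α=5/8: [5639/40, 757/16, 9229/80]
→ [141, 47, 115]


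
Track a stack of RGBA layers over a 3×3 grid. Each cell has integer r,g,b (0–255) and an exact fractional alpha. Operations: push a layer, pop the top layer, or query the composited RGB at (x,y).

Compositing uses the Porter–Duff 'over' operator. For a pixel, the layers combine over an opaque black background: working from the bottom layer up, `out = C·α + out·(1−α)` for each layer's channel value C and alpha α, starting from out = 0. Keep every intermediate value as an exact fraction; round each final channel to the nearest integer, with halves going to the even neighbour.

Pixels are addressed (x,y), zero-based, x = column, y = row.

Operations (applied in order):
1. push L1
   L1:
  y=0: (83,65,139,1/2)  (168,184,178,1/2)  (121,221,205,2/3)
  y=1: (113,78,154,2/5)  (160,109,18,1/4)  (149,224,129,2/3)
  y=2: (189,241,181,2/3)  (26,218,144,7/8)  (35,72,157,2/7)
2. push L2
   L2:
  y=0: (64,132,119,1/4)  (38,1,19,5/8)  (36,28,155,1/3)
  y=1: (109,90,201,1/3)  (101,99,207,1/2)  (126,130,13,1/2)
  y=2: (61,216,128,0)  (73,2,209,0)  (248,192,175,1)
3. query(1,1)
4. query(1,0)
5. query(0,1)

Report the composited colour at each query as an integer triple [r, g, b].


at x=1,y=1 over L1,L2:
after L1 α=1/4: [40, 109/4, 9/2]
after L2 α=1/2: [141/2, 505/8, 423/4]
→ [70, 63, 106]

(1,0) stack=L1,L2; from [0,0,0]:
L1 α=1/2: [84, 92, 89]
L2 α=5/8: [221/4, 281/8, 181/4]
rounded: [55, 35, 45]

at x=0,y=1 over L1,L2:
+L1 (α=2/5) → [226/5, 156/5, 308/5]
+L2 (α=1/3) → [997/15, 254/5, 1621/15]
→ [66, 51, 108]


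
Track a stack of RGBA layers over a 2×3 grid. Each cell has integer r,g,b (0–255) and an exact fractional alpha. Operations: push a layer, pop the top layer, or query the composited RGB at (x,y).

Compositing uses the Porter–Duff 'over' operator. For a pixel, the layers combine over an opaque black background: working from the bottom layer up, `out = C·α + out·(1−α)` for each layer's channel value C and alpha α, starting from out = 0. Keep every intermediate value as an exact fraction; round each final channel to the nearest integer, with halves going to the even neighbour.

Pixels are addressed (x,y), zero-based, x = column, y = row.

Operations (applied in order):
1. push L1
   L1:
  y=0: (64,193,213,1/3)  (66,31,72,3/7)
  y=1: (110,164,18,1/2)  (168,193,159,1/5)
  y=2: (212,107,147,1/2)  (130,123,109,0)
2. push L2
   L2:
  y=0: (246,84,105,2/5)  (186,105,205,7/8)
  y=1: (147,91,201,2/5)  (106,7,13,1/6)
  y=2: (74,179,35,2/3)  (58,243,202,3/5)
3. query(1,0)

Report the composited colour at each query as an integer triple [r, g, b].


at x=1,y=0 over L1,L2:
L1 α=3/7: [198/7, 93/7, 216/7]
L2 α=7/8: [1164/7, 2619/28, 10261/56]
rounded: [166, 94, 183]


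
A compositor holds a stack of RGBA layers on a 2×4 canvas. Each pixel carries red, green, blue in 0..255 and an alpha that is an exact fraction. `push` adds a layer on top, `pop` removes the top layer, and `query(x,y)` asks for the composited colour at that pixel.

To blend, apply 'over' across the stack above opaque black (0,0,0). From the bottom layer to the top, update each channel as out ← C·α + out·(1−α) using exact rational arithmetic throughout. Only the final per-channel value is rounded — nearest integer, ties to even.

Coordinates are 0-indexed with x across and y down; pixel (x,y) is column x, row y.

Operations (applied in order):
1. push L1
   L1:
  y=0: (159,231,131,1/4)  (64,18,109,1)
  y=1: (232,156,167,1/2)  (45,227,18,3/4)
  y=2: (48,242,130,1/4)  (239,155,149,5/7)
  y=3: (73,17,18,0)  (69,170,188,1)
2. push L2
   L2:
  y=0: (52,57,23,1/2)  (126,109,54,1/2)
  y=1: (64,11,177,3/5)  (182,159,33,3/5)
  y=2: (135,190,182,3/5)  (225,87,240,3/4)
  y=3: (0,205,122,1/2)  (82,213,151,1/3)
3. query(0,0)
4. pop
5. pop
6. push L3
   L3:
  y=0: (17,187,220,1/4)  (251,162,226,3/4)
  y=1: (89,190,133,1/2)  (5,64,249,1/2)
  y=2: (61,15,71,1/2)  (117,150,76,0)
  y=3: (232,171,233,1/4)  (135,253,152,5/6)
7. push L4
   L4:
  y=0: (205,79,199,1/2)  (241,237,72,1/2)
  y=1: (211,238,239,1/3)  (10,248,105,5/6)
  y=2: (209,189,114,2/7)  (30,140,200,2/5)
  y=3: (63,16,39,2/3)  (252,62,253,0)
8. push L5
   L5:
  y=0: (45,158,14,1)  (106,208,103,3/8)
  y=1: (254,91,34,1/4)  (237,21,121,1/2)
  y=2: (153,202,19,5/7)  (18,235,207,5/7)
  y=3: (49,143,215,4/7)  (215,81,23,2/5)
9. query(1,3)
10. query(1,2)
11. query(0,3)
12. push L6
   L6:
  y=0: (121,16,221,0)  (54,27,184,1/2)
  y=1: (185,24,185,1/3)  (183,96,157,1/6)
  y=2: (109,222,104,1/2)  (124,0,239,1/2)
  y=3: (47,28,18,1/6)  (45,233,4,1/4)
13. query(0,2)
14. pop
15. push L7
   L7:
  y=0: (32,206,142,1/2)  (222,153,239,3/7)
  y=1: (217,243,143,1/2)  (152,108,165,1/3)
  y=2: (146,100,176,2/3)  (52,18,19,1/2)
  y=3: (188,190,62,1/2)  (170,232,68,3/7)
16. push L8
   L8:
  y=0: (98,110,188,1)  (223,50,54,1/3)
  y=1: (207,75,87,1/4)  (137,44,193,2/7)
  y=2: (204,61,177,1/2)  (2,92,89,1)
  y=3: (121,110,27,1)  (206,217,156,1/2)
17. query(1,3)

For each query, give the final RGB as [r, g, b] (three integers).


query (0,0) [L1,L2] — begin 0,0,0
after L1 α=1/4: [159/4, 231/4, 131/4]
after L2 α=1/2: [367/8, 459/8, 223/8]
→ [46, 57, 28]

(1,3) stack=L3,L4,L5; from [0,0,0]:
+L3 (α=5/6) → [225/2, 1265/6, 380/3]
+L4 (α=0) → [225/2, 1265/6, 380/3]
+L5 (α=2/5) → [307/2, 1589/10, 426/5]
= [154, 159, 85]

(1,2) stack=L3,L4,L5; from [0,0,0]:
after L3 α=0: [0, 0, 0]
after L4 α=2/5: [12, 56, 80]
after L5 α=5/7: [114/7, 1287/7, 1195/7]
→ [16, 184, 171]

at x=0,y=3 over L3,L4,L5:
after L3 α=1/4: [58, 171/4, 233/4]
after L4 α=2/3: [184/3, 299/12, 545/12]
after L5 α=4/7: [380/7, 2587/28, 3985/28]
= [54, 92, 142]

(0,2) stack=L3,L4,L5,L6; from [0,0,0]:
+L3 (α=1/2) → [61/2, 15/2, 71/2]
+L4 (α=2/7) → [163/2, 831/14, 811/14]
+L5 (α=5/7) → [928/7, 7901/49, 1476/49]
+L6 (α=1/2) → [1691/14, 18779/98, 3286/49]
→ [121, 192, 67]

at x=1,y=3 over L3,L4,L5,L7,L8:
after L3 α=5/6: [225/2, 1265/6, 380/3]
after L4 α=0: [225/2, 1265/6, 380/3]
after L5 α=2/5: [307/2, 1589/10, 426/5]
after L7 α=3/7: [1124/7, 6658/35, 2724/35]
after L8 α=1/2: [1283/7, 14253/70, 4092/35]
→ [183, 204, 117]


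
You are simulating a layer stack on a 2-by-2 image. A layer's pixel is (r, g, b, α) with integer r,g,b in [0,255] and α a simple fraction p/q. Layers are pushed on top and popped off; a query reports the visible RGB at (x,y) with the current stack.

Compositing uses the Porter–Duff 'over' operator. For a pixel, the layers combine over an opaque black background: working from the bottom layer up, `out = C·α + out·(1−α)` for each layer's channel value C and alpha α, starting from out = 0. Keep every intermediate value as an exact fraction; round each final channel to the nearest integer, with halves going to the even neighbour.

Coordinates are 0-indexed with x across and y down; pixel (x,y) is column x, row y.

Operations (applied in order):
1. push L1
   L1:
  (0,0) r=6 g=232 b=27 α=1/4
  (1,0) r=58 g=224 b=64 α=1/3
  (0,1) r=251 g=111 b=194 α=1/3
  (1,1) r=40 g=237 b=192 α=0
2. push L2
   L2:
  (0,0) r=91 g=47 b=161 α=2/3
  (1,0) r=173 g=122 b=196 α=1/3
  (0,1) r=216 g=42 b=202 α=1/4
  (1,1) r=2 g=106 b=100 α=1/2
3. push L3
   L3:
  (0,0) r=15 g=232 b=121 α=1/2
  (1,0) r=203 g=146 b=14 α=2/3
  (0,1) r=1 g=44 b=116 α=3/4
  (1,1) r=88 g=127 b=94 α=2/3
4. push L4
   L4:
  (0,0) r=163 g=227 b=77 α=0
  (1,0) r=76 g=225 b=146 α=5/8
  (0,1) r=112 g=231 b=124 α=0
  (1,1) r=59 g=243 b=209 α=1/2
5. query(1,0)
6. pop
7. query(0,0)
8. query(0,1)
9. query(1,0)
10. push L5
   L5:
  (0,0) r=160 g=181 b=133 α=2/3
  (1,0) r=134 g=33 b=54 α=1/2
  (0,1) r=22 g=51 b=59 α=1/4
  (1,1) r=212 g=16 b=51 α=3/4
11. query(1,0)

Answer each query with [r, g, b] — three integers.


(1,0) stack=L1,L2,L3,L4; from [0,0,0]:
+L1 (α=1/3) → [58/3, 224/3, 64/3]
+L2 (α=1/3) → [635/9, 814/9, 716/9]
+L3 (α=2/3) → [4289/27, 3442/27, 968/27]
+L4 (α=5/8) → [7709/72, 13567/72, 3769/36]
rounded: [107, 188, 105]

query (0,0) [L1,L2,L3] — begin 0,0,0
L1 α=1/4: [3/2, 58, 27/4]
L2 α=2/3: [367/6, 152/3, 1315/12]
L3 α=1/2: [457/12, 424/3, 2767/24]
= [38, 141, 115]

query (0,1) [L1,L2,L3] — begin 0,0,0
L1 α=1/3: [251/3, 37, 194/3]
L2 α=1/4: [467/4, 153/4, 99]
L3 α=3/4: [479/16, 681/16, 447/4]
= [30, 43, 112]

(1,0) stack=L1,L2,L3; from [0,0,0]:
+L1 (α=1/3) → [58/3, 224/3, 64/3]
+L2 (α=1/3) → [635/9, 814/9, 716/9]
+L3 (α=2/3) → [4289/27, 3442/27, 968/27]
→ [159, 127, 36]

at x=1,y=0 over L1,L2,L3,L5:
after L1 α=1/3: [58/3, 224/3, 64/3]
after L2 α=1/3: [635/9, 814/9, 716/9]
after L3 α=2/3: [4289/27, 3442/27, 968/27]
after L5 α=1/2: [7907/54, 4333/54, 1213/27]
= [146, 80, 45]


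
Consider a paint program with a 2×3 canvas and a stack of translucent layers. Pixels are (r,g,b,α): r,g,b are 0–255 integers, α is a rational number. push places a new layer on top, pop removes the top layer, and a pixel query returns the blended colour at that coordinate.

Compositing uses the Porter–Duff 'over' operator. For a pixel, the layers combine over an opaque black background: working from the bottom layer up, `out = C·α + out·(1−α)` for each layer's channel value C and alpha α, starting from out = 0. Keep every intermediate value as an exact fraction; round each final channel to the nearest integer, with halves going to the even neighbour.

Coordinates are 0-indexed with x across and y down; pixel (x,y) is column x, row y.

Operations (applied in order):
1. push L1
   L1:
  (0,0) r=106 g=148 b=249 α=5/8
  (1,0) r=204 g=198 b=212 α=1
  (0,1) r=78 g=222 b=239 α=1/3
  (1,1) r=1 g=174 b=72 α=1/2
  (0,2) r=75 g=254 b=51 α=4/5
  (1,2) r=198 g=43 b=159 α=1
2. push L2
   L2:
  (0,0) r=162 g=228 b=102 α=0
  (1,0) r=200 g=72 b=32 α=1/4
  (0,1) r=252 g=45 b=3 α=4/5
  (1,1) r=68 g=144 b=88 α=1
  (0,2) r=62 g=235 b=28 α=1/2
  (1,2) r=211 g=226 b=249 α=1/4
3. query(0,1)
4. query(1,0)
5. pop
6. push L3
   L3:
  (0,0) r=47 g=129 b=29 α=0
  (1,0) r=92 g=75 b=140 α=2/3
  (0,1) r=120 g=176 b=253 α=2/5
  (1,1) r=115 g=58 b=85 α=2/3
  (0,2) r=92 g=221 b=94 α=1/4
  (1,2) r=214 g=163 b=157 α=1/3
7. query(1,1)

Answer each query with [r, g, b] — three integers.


(0,1) stack=L1,L2; from [0,0,0]:
+L1 (α=1/3) → [26, 74, 239/3]
+L2 (α=4/5) → [1034/5, 254/5, 55/3]
rounded: [207, 51, 18]

at x=1,y=0 over L1,L2:
L1 α=1: [204, 198, 212]
L2 α=1/4: [203, 333/2, 167]
→ [203, 166, 167]

at x=1,y=1 over L1,L3:
after L1 α=1/2: [1/2, 87, 36]
after L3 α=2/3: [461/6, 203/3, 206/3]
rounded: [77, 68, 69]
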